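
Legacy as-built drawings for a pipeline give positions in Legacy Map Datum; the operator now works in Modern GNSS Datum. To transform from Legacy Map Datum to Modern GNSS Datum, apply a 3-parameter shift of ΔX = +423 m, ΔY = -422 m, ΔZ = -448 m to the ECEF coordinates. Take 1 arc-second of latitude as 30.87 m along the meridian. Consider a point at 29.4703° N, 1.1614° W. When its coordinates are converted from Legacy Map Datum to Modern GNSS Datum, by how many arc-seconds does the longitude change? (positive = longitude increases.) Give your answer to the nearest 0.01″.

sin φ = 0.491972, cos φ = 0.870611, sin λ = -0.020269, cos λ = 0.999795.
East component: ΔE = −sin λ·ΔX + cos λ·ΔY = −(-0.020269)(423) + (0.999795)(-422) = -413.34 m.
1° of latitude spans 3600 × 30.87 = 111132 m; at latitude φ, 1° of longitude spans that × cos φ = 96752.7 m, so Δλ = -413.34 / 96752.7 × 3600 = -15.380″.

Δλ = -15.38″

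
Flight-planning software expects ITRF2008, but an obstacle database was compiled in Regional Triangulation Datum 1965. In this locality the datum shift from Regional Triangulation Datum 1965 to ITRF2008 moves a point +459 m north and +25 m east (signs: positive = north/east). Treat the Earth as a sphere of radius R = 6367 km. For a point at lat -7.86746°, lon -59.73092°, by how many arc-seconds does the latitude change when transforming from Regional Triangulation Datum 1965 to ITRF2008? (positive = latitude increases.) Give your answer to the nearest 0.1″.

Δφ = 14.9″

On a sphere of radius R, 1 rad of latitude = R, so Δφ = ΔN / R = 459.0 / 6367000 = 7.2090e-05 rad = 14.870″.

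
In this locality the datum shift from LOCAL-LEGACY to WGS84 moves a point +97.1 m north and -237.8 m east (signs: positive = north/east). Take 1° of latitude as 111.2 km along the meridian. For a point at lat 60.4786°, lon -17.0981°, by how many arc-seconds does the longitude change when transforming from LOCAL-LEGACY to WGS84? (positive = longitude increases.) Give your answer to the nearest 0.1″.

Δλ = -15.6″

At latitude 60.4786°, cos φ = 0.492749.
1° of longitude at this latitude = 111.2 × cos φ = 54.79 km, so Δλ = -237.8 / 54793.6 = -0.0043399° = -15.624″.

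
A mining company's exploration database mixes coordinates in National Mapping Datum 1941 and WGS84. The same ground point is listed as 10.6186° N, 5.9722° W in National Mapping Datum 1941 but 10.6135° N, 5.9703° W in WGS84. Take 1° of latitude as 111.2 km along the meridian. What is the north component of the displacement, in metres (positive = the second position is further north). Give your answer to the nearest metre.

ΔN = -567 m

Δφ = 10.6135° − 10.6186° = -0.0051°; Δλ = -5.9703° − -5.9722° = +0.0019°.
ΔN = Δφ × 111200 = -567.1 m; ΔE = Δλ × 111200 × cos(10.6186°) = +0.0019 × 111200 × 0.982876 = 207.7 m.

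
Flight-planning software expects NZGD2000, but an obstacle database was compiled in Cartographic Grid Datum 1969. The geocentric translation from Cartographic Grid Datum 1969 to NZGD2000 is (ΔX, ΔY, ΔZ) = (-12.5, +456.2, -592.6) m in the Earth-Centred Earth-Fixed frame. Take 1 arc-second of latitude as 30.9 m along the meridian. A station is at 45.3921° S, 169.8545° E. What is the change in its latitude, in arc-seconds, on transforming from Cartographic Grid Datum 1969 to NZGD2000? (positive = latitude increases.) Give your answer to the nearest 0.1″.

sin φ = -0.711929, cos φ = 0.702251, sin λ = 0.176148, cos λ = -0.984364.
North component: ΔN = −sin φ cos λ·ΔX − sin φ sin λ·ΔY + cos φ·ΔZ = −(-0.711929)(-0.984364)(-12.5) − (-0.711929)(0.176148)(456.2) + (0.702251)(-592.6) = -350.18 m.
1° of latitude spans 3600 × 30.90 = 111240 m, so Δφ = -350.18 / 111240 × 3600 = -11.333″.

Δφ = -11.3″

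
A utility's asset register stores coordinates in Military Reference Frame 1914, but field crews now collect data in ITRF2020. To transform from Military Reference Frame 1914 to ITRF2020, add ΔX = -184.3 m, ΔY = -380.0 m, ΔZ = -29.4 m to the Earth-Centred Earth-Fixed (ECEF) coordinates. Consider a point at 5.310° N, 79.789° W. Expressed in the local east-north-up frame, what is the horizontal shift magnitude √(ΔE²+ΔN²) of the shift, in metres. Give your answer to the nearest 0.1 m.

The local east axis at (φ, λ) is (−sin λ, cos λ, 0), so ΔE = −sin(-79.789°)·(-184.3) + cos(-79.789°)·(-380.0) = -248.74 m.
The local north axis is (−sin φ cos λ, −sin φ sin λ, cos φ), giving ΔN = 3.024 − 34.610 − 29.274 = -60.86 m.
Horizontal magnitude = √(ΔE² + ΔN²) = √((-248.74)² + (-60.86)²) = 256.08 m.

256.1 m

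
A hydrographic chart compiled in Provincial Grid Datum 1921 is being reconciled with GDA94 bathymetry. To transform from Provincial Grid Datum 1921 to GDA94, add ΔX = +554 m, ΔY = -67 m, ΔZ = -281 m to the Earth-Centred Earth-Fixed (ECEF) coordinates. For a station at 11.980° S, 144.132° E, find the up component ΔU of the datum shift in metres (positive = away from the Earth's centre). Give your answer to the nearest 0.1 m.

ΔU = -419.2 m

The local up (radial) axis is (cos φ cos λ, cos φ sin λ, sin φ), giving ΔU = -439.166 − 38.402 + 58.327 = -419.24 m.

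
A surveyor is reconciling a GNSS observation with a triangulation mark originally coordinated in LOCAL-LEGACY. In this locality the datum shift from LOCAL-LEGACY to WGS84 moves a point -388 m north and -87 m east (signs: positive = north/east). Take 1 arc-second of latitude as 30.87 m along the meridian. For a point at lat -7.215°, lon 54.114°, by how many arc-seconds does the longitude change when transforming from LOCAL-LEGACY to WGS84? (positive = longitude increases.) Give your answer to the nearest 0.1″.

At latitude -7.215°, cos φ = 0.992082.
1″ of longitude at this latitude = 30.87 × cos φ = 30.6256 m, so Δλ = -87.0 / 30.6256 = -2.841″.

Δλ = -2.8″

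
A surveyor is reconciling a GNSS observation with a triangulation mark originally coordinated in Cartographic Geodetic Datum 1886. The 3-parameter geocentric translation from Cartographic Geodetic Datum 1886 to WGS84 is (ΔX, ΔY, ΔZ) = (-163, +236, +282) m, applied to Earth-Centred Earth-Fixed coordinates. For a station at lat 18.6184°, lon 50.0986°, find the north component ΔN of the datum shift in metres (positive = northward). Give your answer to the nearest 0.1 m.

The local north axis is (−sin φ cos λ, −sin φ sin λ, cos φ), giving ΔN = 33.382 − 57.802 + 267.242 = 242.82 m.

ΔN = 242.8 m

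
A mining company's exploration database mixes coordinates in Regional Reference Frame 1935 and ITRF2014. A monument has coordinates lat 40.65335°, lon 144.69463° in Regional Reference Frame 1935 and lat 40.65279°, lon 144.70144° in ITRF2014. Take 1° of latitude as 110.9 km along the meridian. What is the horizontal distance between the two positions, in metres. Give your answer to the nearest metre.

Δφ = 40.65279° − 40.65335° = -0.00056°; Δλ = 144.70144° − 144.69463° = +0.00681°.
ΔN = Δφ × 110900 = -62.1 m; ΔE = Δλ × 110900 × cos(40.65335°) = +0.00681 × 110900 × 0.758665 = 573.0 m.
Distance = √(ΔE² + ΔN²) = √(573.0² + (-62.1)²) = 576.3 m.

576 m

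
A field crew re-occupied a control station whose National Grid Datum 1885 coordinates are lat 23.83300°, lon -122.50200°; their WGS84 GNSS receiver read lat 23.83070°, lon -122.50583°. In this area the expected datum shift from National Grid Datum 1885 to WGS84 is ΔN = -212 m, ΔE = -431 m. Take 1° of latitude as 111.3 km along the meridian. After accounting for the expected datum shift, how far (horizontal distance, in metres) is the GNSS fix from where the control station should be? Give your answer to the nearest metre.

60 m

Observed coordinate differences: Δφ = -0.00230°, Δλ = -0.00383°.
Converting to metres (1° lat = 111300 m, cos φ = 0.914727): observed ΔN = -256.0 m, observed ΔE = -389.9 m.
Subtracting the expected shift leaves a residual of -256.0 − (-212) = -44.0 m north and -389.9 − (-431) = 41.1 m east.
Residual distance = √((-44.0)² + 41.1²) = 60.2 m.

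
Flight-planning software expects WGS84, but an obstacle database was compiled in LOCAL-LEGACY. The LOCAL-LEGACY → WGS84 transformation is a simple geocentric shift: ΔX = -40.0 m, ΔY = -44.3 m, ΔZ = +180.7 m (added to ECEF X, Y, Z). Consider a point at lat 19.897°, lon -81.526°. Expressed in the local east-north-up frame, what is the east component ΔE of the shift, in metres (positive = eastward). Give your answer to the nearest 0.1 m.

At φ = 19.897°, λ = -81.526°: sin φ = 0.340330, cos φ = 0.940306, sin λ = -0.989083, cos λ = 0.147361.
ΔE = −sin λ·ΔX + cos λ·ΔY = −(-0.989083)·(-40.0) + (0.147361)·(-44.3) = -46.09 m.

ΔE = -46.1 m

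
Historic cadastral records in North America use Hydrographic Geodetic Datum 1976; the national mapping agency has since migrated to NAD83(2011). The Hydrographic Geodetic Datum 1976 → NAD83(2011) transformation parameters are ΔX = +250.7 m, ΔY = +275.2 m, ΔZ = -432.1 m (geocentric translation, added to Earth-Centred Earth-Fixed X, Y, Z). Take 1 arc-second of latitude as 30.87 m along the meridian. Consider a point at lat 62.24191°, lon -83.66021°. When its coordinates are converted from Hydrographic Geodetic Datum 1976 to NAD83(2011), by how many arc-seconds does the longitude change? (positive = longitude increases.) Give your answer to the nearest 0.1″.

Δλ = 19.4″

sin φ = 0.884922, cos φ = 0.465739, sin λ = -0.993885, cos λ = 0.110425.
East component: ΔE = −sin λ·ΔX + cos λ·ΔY = −(-0.993885)(250.7) + (0.110425)(275.2) = 279.56 m.
1° of latitude spans 3600 × 30.87 = 111132 m; at latitude φ, 1° of longitude spans that × cos φ = 51758.6 m, so Δλ = 279.56 / 51758.6 × 3600 = 19.444″.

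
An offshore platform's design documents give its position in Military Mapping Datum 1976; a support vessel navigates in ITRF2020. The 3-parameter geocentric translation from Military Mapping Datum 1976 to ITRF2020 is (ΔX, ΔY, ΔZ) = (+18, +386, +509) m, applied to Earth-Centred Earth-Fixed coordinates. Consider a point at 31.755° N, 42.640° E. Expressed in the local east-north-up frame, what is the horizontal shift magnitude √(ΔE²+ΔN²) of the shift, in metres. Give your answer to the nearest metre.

The local east axis at (φ, λ) is (−sin λ, cos λ, 0), so ΔE = −sin(42.640°)·18 + cos(42.640°)·386 = 271.76 m.
The local north axis is (−sin φ cos λ, −sin φ sin λ, cos φ), giving ΔN = -6.969 − 137.610 + 432.806 = 288.23 m.
Horizontal magnitude = √(ΔE² + ΔN²) = √(271.76² + 288.23²) = 396.14 m.

396 m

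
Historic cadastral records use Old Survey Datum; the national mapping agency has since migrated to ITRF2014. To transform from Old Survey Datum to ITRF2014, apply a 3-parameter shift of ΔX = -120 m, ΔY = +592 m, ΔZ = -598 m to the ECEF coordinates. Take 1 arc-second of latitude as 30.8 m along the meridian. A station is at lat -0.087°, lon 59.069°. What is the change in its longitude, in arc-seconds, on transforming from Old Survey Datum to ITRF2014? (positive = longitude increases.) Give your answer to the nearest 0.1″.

Δλ = 13.2″

sin φ = -0.001518, cos φ = 0.999999, sin λ = 0.857787, cos λ = 0.514005.
East component: ΔE = −sin λ·ΔX + cos λ·ΔY = −(0.857787)(-120) + (0.514005)(592) = 407.23 m.
1° of latitude spans 3600 × 30.80 = 110880 m; at latitude φ, 1° of longitude spans that × cos φ = 110879.9 m, so Δλ = 407.23 / 110879.9 × 3600 = 13.222″.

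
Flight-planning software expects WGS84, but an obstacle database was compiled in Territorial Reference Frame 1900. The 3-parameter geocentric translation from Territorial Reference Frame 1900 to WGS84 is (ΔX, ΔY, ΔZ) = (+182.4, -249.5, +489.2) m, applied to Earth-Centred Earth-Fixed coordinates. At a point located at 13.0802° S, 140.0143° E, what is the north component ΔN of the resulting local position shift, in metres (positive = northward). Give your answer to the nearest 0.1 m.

At φ = -13.0802°, λ = 140.0143°: sin φ = -0.226315, cos φ = 0.974054, sin λ = 0.642596, cos λ = -0.766205.
ΔN = −sin φ cos λ·ΔX − sin φ sin λ·ΔY + cos φ·ΔZ = −(-0.226315)(-0.766205)(182.4) − (-0.226315)(0.642596)(-249.5) + (0.974054)(489.2) = 408.59 m.

ΔN = 408.6 m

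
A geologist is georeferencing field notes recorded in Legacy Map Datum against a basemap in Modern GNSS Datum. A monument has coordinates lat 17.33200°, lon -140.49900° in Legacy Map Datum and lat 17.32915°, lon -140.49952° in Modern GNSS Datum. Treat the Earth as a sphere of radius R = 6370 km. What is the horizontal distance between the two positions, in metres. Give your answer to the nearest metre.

322 m

Δφ = 17.32915° − 17.33200° = -0.00285°; Δλ = -140.49952° − -140.49900° = -0.00052°.
1° along a meridian = πR/180 = 111177 m.
ΔN = Δφ × 111177 = -316.9 m; ΔE = Δλ × 111177 × cos(17.33200°) = -0.00052 × 111177 × 0.954595 = -55.2 m.
Distance = √(ΔE² + ΔN²) = √((-55.2)² + (-316.9)²) = 321.6 m.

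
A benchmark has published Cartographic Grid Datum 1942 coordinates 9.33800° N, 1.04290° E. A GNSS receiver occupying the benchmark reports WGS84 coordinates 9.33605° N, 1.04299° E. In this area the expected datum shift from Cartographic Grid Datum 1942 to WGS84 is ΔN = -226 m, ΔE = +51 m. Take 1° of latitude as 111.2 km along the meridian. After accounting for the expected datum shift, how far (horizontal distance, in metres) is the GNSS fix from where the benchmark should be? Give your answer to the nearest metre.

42 m

Observed coordinate differences: Δφ = -0.00195°, Δλ = +0.00009°.
Converting to metres (1° lat = 111200 m, cos φ = 0.986748): observed ΔN = -216.8 m, observed ΔE = 9.9 m.
Subtracting the expected shift leaves a residual of -216.8 − (-226) = 9.2 m north and 9.9 − (51) = -41.1 m east.
Residual distance = √(9.2² + (-41.1)²) = 42.1 m.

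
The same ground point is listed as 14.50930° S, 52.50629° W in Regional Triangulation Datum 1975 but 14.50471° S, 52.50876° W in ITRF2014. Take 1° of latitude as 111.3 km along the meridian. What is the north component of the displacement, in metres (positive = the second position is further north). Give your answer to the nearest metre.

ΔN = 511 m

Δφ = -14.50471° − -14.50930° = +0.00459°; Δλ = -52.50876° − -52.50629° = -0.00247°.
ΔN = Δφ × 111300 = 510.9 m; ΔE = Δλ × 111300 × cos(-14.50930°) = -0.00247 × 111300 × 0.968107 = -266.1 m.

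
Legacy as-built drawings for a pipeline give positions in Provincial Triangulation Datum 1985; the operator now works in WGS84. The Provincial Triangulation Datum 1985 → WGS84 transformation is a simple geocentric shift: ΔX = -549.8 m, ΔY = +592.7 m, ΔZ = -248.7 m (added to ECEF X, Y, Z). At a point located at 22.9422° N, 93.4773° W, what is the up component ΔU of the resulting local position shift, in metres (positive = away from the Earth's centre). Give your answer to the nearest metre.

At φ = 22.9422°, λ = -93.4773°: sin φ = 0.389802, cos φ = 0.920899, sin λ = -0.998159, cos λ = -0.060653.
ΔU = cos φ cos λ·ΔX + cos φ sin λ·ΔY + sin φ·ΔZ = (0.920899)(-0.060653)(-549.8) + (0.920899)(-0.998159)(592.7) + (0.389802)(-248.7) = -611.05 m.

ΔU = -611 m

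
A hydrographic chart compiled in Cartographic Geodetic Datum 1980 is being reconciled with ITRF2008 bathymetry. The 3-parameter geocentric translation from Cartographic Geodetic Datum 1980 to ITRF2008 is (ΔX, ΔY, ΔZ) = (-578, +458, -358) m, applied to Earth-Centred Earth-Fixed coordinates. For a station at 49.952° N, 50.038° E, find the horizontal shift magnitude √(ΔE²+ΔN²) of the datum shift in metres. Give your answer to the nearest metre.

The local east axis at (φ, λ) is (−sin λ, cos λ, 0), so ΔE = −sin(50.038°)·(-578) + cos(50.038°)·458 = 737.18 m.
The local north axis is (−sin φ cos λ, −sin φ sin λ, cos φ), giving ΔN = 284.184 − 268.726 − 230.348 = -214.89 m.
Horizontal magnitude = √(ΔE² + ΔN²) = √(737.18² + (-214.89)²) = 767.87 m.

768 m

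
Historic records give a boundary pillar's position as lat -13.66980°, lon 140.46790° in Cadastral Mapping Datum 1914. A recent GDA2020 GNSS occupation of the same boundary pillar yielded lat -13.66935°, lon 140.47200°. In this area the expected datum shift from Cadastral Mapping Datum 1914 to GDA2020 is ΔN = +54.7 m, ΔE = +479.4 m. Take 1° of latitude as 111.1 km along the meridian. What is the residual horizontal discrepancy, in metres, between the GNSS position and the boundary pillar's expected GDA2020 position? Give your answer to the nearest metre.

37 m

Observed coordinate differences: Δφ = +0.00045°, Δλ = +0.00410°.
Converting to metres (1° lat = 111100 m, cos φ = 0.971674): observed ΔN = 50.0 m, observed ΔE = 442.6 m.
Subtracting the expected shift leaves a residual of 50.0 − (54.7) = -4.7 m north and 442.6 − (479.4) = -36.8 m east.
Residual distance = √((-4.7)² + (-36.8)²) = 37.1 m.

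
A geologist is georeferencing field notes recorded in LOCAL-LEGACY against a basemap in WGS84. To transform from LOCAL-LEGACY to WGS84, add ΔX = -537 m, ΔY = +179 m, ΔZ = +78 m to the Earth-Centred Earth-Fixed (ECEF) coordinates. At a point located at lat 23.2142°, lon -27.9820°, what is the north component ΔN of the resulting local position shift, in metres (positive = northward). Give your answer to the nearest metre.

ΔN = 292 m

The local north axis is (−sin φ cos λ, −sin φ sin λ, cos φ), giving ΔN = 186.924 + 33.105 + 71.685 = 291.71 m.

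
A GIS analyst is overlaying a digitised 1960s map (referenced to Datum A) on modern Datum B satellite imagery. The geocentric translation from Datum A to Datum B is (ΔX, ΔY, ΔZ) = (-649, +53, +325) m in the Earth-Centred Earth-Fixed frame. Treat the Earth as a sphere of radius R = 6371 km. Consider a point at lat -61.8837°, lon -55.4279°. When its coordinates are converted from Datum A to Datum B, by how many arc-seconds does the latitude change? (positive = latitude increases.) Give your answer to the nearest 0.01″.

Δφ = -6.80″

sin φ = -0.881993, cos φ = 0.471263, sin λ = -0.823413, cos λ = 0.567443.
North component: ΔN = −sin φ cos λ·ΔX − sin φ sin λ·ΔY + cos φ·ΔZ = −(-0.881993)(0.567443)(-649) − (-0.881993)(-0.823413)(53) + (0.471263)(325) = -210.14 m.
1° of latitude spans πR/180 = 111195 m, so Δφ = -210.14 / 111195 × 3600 = -6.803″.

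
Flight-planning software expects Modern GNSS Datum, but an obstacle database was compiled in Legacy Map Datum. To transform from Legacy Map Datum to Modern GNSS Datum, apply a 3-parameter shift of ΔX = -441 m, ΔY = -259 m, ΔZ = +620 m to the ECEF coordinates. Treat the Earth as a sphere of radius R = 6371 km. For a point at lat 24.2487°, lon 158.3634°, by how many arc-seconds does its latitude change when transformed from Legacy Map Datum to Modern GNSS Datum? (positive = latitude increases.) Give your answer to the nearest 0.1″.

Δφ = 14.1″

sin φ = 0.410698, cos φ = 0.911771, sin λ = 0.368718, cos λ = -0.929541.
North component: ΔN = −sin φ cos λ·ΔX − sin φ sin λ·ΔY + cos φ·ΔZ = −(0.410698)(-0.929541)(-441) − (0.410698)(0.368718)(-259) + (0.911771)(620) = 436.16 m.
1° of latitude spans πR/180 = 111195 m, so Δφ = 436.16 / 111195 × 3600 = 14.121″.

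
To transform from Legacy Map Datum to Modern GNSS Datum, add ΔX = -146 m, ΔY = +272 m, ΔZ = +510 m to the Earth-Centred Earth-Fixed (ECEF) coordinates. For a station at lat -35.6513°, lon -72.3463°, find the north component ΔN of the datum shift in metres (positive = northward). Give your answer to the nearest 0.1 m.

At φ = -35.6513°, λ = -72.3463°: sin φ = -0.582851, cos φ = 0.812579, sin λ = -0.952907, cos λ = 0.303263.
ΔN = −sin φ cos λ·ΔX − sin φ sin λ·ΔY + cos φ·ΔZ = −(-0.582851)(0.303263)(-146) − (-0.582851)(-0.952907)(272) + (0.812579)(510) = 237.54 m.

ΔN = 237.5 m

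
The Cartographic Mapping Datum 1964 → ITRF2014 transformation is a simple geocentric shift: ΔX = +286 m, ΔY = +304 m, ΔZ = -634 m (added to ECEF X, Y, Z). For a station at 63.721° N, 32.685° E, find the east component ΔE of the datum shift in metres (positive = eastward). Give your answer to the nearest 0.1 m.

ΔE = 101.4 m

The local east axis at (φ, λ) is (−sin λ, cos λ, 0), so ΔE = −sin(32.685°)·286 + cos(32.685°)·304 = 101.42 m.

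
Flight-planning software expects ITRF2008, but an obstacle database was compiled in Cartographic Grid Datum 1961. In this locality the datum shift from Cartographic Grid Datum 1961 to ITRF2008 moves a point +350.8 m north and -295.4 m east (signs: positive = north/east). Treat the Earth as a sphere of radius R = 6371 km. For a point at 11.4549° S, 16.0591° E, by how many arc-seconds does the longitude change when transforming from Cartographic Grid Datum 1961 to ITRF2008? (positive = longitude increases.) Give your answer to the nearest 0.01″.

Δλ = -9.76″

At latitude -11.4549°, cos φ = 0.980081.
One radian of longitude at latitude φ spans R cos φ, so Δλ = ΔE / (R cos φ) = -295.4 / (6371000 × 0.980081) = -4.7309e-05 rad = -9.758″.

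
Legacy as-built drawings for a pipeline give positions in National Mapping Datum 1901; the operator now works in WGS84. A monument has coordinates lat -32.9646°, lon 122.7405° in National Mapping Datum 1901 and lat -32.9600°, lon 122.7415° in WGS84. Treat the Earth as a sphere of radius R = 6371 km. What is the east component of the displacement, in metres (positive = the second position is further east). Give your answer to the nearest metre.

ΔE = 93 m

Δφ = -32.9600° − -32.9646° = +0.0046°; Δλ = 122.7415° − 122.7405° = +0.0010°.
1° along a meridian = πR/180 = 111195 m.
ΔN = Δφ × 111195 = 511.5 m; ΔE = Δλ × 111195 × cos(-32.9646°) = +0.0010 × 111195 × 0.839007 = 93.3 m.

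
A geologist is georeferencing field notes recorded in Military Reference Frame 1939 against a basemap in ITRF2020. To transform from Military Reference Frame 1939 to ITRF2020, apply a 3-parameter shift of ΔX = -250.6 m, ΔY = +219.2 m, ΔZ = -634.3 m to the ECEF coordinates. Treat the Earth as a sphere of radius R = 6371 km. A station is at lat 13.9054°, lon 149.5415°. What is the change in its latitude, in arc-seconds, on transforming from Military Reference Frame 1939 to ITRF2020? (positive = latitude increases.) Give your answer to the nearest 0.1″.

Δφ = -22.5″

sin φ = 0.240320, cos φ = 0.970694, sin λ = 0.506914, cos λ = -0.861997.
North component: ΔN = −sin φ cos λ·ΔX − sin φ sin λ·ΔY + cos φ·ΔZ = −(0.240320)(-0.861997)(-250.6) − (0.240320)(0.506914)(219.2) + (0.970694)(-634.3) = -694.33 m.
1° of latitude spans πR/180 = 111195 m, so Δφ = -694.33 / 111195 × 3600 = -22.479″.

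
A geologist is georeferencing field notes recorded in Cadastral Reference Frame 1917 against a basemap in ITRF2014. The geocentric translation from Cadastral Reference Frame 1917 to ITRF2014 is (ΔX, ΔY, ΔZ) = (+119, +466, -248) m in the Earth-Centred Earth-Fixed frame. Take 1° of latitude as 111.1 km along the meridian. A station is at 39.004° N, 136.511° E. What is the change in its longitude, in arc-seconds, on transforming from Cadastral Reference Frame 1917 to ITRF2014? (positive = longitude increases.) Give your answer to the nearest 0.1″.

sin φ = 0.629375, cos φ = 0.777102, sin λ = 0.688215, cos λ = -0.725507.
East component: ΔE = −sin λ·ΔX + cos λ·ΔY = −(0.688215)(119) + (-0.725507)(466) = -419.98 m.
1° of latitude spans 111100 m; at latitude φ, 1° of longitude spans that × cos φ = 86336.0 m, so Δλ = -419.98 / 86336.0 × 3600 = -17.512″.

Δλ = -17.5″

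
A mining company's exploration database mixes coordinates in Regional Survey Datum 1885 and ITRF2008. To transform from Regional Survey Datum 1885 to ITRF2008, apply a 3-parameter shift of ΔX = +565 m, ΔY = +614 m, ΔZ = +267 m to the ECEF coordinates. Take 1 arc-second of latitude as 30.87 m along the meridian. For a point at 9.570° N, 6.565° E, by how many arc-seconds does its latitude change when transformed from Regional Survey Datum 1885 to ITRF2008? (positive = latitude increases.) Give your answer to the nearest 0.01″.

sin φ = 0.166252, cos φ = 0.986083, sin λ = 0.114330, cos λ = 0.993443.
North component: ΔN = −sin φ cos λ·ΔX − sin φ sin λ·ΔY + cos φ·ΔZ = −(0.166252)(0.993443)(565) − (0.166252)(0.114330)(614) + (0.986083)(267) = 158.30 m.
1° of latitude spans 3600 × 30.87 = 111132 m, so Δφ = 158.30 / 111132 × 3600 = 5.128″.

Δφ = 5.13″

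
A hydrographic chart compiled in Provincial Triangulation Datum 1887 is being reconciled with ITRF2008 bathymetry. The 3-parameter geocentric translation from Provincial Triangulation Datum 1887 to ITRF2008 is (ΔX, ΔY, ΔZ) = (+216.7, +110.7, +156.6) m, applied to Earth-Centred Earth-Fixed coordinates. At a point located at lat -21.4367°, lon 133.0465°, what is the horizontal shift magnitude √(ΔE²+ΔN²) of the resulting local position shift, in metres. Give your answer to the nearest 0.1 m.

At φ = -21.4367°, λ = 133.0465°: sin φ = -0.365473, cos φ = 0.930822, sin λ = 0.730800, cos λ = -0.682592.
ΔE = −sin λ·ΔX + cos λ·ΔY = −(0.730800)·(216.7) + (-0.682592)·(110.7) = -233.93 m.
ΔN = −sin φ cos λ·ΔX − sin φ sin λ·ΔY + cos φ·ΔZ = −(-0.365473)(-0.682592)(216.7) − (-0.365473)(0.730800)(110.7) + (0.930822)(156.6) = 121.27 m.
Horizontal magnitude = √(ΔE² + ΔN²) = √((-233.93)² + 121.27²) = 263.49 m.

263.5 m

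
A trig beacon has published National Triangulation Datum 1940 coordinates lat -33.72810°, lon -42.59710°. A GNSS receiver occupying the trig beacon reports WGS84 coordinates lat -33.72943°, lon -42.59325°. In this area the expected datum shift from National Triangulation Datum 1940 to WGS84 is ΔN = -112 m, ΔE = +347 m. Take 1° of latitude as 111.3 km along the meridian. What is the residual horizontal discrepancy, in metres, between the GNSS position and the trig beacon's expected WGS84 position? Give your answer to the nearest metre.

Observed coordinate differences: Δφ = -0.00133°, Δλ = +0.00385°.
Converting to metres (1° lat = 111300 m, cos φ = 0.831682): observed ΔN = -148.0 m, observed ΔE = 356.4 m.
Subtracting the expected shift leaves a residual of -148.0 − (-112) = -36.0 m north and 356.4 − (347) = 9.4 m east.
Residual distance = √((-36.0)² + 9.4²) = 37.2 m.

37 m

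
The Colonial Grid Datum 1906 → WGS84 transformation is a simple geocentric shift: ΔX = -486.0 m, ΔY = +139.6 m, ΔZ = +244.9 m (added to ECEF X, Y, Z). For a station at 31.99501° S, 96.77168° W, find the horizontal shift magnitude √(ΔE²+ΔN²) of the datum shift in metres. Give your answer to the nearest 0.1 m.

At φ = -31.99501°, λ = -96.77168°: sin φ = -0.529845, cos φ = 0.848094, sin λ = -0.993024, cos λ = -0.117913.
ΔE = −sin λ·ΔX + cos λ·ΔY = −(-0.993024)·(-486.0) + (-0.117913)·(139.6) = -499.07 m.
ΔN = −sin φ cos λ·ΔX − sin φ sin λ·ΔY + cos φ·ΔZ = −(-0.529845)(-0.117913)(-486.0) − (-0.529845)(-0.993024)(139.6) + (0.848094)(244.9) = 164.61 m.
Horizontal magnitude = √(ΔE² + ΔN²) = √((-499.07)² + 164.61²) = 525.52 m.

525.5 m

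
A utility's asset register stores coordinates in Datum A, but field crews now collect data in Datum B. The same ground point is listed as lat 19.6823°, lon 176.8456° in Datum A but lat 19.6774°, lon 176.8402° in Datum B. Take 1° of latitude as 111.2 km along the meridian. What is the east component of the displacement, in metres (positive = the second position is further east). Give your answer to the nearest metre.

Δφ = 19.6774° − 19.6823° = -0.0049°; Δλ = 176.8402° − 176.8456° = -0.0054°.
ΔN = Δφ × 111200 = -544.9 m; ΔE = Δλ × 111200 × cos(19.6823°) = -0.0054 × 111200 × 0.941575 = -565.4 m.

ΔE = -565 m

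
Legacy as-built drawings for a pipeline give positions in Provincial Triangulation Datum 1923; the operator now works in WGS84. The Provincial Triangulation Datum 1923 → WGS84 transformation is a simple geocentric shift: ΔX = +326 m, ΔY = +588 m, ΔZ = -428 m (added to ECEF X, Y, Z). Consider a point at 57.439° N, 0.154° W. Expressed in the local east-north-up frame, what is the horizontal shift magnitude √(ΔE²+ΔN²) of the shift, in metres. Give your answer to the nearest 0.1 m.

775.0 m

The local east axis at (φ, λ) is (−sin λ, cos λ, 0), so ΔE = −sin(-0.154°)·326 + cos(-0.154°)·588 = 588.87 m.
The local north axis is (−sin φ cos λ, −sin φ sin λ, cos φ), giving ΔN = -274.758 + 1.332 − 230.348 = -503.77 m.
Horizontal magnitude = √(ΔE² + ΔN²) = √(588.87² + (-503.77)²) = 774.96 m.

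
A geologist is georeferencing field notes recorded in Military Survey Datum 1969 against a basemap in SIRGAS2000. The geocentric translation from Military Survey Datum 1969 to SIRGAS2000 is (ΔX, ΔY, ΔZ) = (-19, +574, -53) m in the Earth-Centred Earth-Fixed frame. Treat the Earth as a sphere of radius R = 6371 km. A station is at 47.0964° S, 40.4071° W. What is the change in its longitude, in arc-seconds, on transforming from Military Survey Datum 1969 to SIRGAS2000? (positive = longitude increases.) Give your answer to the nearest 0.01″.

sin φ = -0.732500, cos φ = 0.680767, sin λ = -0.648214, cos λ = 0.761458.
East component: ΔE = −sin λ·ΔX + cos λ·ΔY = −(-0.648214)(-19) + (0.761458)(574) = 424.76 m.
1° of latitude spans πR/180 = 111195 m; at latitude φ, 1° of longitude spans that × cos φ = 75697.8 m, so Δλ = 424.76 / 75697.8 × 3600 = 20.201″.

Δλ = 20.20″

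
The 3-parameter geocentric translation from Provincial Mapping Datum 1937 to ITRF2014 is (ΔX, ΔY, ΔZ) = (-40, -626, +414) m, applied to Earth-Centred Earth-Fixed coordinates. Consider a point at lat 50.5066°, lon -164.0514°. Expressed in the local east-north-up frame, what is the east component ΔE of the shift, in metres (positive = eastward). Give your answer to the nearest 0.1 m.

The local east axis at (φ, λ) is (−sin λ, cos λ, 0), so ΔE = −sin(-164.0514°)·(-40) + cos(-164.0514°)·(-626) = 590.91 m.

ΔE = 590.9 m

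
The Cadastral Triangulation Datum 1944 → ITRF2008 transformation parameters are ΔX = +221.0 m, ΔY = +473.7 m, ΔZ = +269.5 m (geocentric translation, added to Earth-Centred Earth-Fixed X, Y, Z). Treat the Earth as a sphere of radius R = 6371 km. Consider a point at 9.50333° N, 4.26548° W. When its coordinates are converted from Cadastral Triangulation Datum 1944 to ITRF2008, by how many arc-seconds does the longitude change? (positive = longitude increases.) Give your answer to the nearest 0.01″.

sin φ = 0.165105, cos φ = 0.986276, sin λ = -0.074378, cos λ = 0.997230.
East component: ΔE = −sin λ·ΔX + cos λ·ΔY = −(-0.074378)(221.0) + (0.997230)(473.7) = 488.83 m.
1° of latitude spans πR/180 = 111195 m; at latitude φ, 1° of longitude spans that × cos φ = 109668.9 m, so Δλ = 488.83 / 109668.9 × 3600 = 16.046″.

Δλ = 16.05″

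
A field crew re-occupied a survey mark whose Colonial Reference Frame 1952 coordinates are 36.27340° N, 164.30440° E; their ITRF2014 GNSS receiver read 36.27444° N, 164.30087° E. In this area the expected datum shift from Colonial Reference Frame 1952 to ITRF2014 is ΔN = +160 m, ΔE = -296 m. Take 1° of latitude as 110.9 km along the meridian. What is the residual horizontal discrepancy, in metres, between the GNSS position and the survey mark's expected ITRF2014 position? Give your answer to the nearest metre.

49 m

Observed coordinate differences: Δφ = +0.00104°, Δλ = -0.00353°.
Converting to metres (1° lat = 110900 m, cos φ = 0.806203): observed ΔN = 115.3 m, observed ΔE = -315.6 m.
Subtracting the expected shift leaves a residual of 115.3 − (160) = -44.7 m north and -315.6 − (-296) = -19.6 m east.
Residual distance = √((-44.7)² + (-19.6)²) = 48.8 m.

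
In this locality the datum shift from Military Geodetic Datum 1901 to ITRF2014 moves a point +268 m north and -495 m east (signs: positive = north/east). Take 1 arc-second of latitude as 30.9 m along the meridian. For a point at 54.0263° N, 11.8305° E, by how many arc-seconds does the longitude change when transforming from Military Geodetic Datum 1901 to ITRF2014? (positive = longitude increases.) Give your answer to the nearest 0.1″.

Δλ = -27.3″

At latitude 54.0263°, cos φ = 0.587414.
1″ of longitude at this latitude = 30.90 × cos φ = 18.1511 m, so Δλ = -495.0 / 18.1511 = -27.271″.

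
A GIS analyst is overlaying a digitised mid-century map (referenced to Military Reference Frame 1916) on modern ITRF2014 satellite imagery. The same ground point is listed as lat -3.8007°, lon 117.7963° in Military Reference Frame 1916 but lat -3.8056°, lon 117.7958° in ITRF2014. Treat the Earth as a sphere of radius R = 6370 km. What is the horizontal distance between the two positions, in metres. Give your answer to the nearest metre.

Δφ = -3.8056° − -3.8007° = -0.0049°; Δλ = 117.7958° − 117.7963° = -0.0005°.
1° along a meridian = πR/180 = 111177 m.
ΔN = Δφ × 111177 = -544.8 m; ΔE = Δλ × 111177 × cos(-3.8007°) = -0.0005 × 111177 × 0.997801 = -55.5 m.
Distance = √(ΔE² + ΔN²) = √((-55.5)² + (-544.8)²) = 547.6 m.

548 m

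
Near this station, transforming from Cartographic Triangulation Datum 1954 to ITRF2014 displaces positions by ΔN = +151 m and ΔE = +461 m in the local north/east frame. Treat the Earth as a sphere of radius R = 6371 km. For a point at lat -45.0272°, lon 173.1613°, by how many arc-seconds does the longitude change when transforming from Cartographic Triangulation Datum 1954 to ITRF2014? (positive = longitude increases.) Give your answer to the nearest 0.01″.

At latitude -45.0272°, cos φ = 0.706771.
One radian of longitude at latitude φ spans R cos φ, so Δλ = ΔE / (R cos φ) = 461.0 / (6371000 × 0.706771) = 1.0238e-04 rad = 21.117″.

Δλ = 21.12″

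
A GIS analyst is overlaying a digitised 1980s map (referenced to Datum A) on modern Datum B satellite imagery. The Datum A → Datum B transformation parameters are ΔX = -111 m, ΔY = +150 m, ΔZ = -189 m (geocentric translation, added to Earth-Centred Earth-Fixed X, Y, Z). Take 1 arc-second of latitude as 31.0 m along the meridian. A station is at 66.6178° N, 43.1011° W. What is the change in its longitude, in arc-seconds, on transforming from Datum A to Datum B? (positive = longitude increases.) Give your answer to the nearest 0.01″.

sin φ = 0.917878, cos φ = 0.396863, sin λ = -0.683288, cos λ = 0.730149.
East component: ΔE = −sin λ·ΔX + cos λ·ΔY = −(-0.683288)(-111) + (0.730149)(150) = 33.68 m.
1° of latitude spans 3600 × 31.00 = 111600 m; at latitude φ, 1° of longitude spans that × cos φ = 44289.9 m, so Δλ = 33.68 / 44289.9 × 3600 = 2.737″.

Δλ = 2.74″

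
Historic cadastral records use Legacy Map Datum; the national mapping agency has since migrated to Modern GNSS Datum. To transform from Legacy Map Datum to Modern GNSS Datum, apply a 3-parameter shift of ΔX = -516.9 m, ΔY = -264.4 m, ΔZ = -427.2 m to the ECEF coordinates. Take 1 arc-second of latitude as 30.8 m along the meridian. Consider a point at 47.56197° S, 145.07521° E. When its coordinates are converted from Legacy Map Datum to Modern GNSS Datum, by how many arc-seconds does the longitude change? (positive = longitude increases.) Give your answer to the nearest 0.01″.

Δλ = 24.67″

sin φ = -0.738008, cos φ = 0.674792, sin λ = 0.572501, cos λ = -0.819904.
East component: ΔE = −sin λ·ΔX + cos λ·ΔY = −(0.572501)(-516.9) + (-0.819904)(-264.4) = 512.71 m.
1° of latitude spans 3600 × 30.80 = 110880 m; at latitude φ, 1° of longitude spans that × cos φ = 74821.0 m, so Δλ = 512.71 / 74821.0 × 3600 = 24.669″.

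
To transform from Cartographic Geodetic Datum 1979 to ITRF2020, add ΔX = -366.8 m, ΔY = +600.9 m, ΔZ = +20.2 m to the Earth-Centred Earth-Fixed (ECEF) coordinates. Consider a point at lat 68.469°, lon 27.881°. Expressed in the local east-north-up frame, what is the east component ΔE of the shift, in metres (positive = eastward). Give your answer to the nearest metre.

ΔE = 703 m

At φ = 68.469°, λ = 27.881°: sin φ = 0.930219, cos φ = 0.367005, sin λ = 0.467637, cos λ = 0.883921.
ΔE = −sin λ·ΔX + cos λ·ΔY = −(0.467637)·(-366.8) + (0.883921)·(600.9) = 702.68 m.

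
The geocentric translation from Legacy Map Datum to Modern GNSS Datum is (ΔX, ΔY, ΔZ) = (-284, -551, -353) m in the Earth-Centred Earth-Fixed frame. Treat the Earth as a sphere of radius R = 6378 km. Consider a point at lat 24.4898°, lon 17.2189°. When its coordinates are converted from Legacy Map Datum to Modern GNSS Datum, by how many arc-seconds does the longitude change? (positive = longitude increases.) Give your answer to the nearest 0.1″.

Δλ = -15.7″

sin φ = 0.414531, cos φ = 0.910035, sin λ = 0.296023, cos λ = 0.955181.
East component: ΔE = −sin λ·ΔX + cos λ·ΔY = −(0.296023)(-284) + (0.955181)(-551) = -442.23 m.
1° of latitude spans πR/180 = 111317 m; at latitude φ, 1° of longitude spans that × cos φ = 101302.5 m, so Δλ = -442.23 / 101302.5 × 3600 = -15.716″.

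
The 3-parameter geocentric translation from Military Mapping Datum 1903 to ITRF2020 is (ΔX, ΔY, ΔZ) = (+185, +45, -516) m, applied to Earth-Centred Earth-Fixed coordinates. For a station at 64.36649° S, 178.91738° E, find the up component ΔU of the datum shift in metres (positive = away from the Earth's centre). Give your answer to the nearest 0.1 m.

ΔU = 385.6 m

The local up (radial) axis is (cos φ cos λ, cos φ sin λ, sin φ), giving ΔU = -80.019 + 0.368 + 465.215 = 385.56 m.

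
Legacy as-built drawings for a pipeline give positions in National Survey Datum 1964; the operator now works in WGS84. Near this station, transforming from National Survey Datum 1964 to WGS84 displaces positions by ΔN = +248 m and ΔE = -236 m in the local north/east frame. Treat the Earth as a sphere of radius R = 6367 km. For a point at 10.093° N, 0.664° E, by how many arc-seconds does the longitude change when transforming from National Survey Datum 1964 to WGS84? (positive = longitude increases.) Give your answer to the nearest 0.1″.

Δλ = -7.8″

At latitude 10.093°, cos φ = 0.984525.
One radian of longitude at latitude φ spans R cos φ, so Δλ = ΔE / (R cos φ) = -236.0 / (6367000 × 0.984525) = -3.7649e-05 rad = -7.766″.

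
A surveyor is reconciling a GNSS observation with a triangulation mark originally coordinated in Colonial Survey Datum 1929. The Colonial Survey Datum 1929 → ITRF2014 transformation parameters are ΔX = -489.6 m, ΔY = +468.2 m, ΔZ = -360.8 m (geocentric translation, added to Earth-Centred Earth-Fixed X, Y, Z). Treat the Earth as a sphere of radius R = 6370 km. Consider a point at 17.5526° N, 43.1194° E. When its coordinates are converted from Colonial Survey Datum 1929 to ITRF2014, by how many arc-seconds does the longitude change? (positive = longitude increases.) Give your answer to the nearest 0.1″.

Δλ = 23.0″

sin φ = 0.301581, cos φ = 0.953440, sin λ = 0.683521, cos λ = 0.729931.
East component: ΔE = −sin λ·ΔX + cos λ·ΔY = −(0.683521)(-489.6) + (0.729931)(468.2) = 676.41 m.
1° of latitude spans πR/180 = 111177 m; at latitude φ, 1° of longitude spans that × cos φ = 106001.1 m, so Δλ = 676.41 / 106001.1 × 3600 = 22.972″.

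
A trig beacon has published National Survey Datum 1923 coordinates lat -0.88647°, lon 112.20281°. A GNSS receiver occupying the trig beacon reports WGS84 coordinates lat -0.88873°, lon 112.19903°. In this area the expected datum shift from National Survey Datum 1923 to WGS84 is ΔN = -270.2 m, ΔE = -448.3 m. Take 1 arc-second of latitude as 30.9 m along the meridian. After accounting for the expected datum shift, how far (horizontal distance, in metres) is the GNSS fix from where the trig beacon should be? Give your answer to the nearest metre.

Observed coordinate differences: Δφ = -0.00226°, Δλ = -0.00378°.
Converting to metres (1° lat = 111240 m, cos φ = 0.999880): observed ΔN = -251.4 m, observed ΔE = -420.4 m.
Subtracting the expected shift leaves a residual of -251.4 − (-270.2) = 18.8 m north and -420.4 − (-448.3) = 27.9 m east.
Residual distance = √(18.8² + 27.9²) = 33.6 m.

34 m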